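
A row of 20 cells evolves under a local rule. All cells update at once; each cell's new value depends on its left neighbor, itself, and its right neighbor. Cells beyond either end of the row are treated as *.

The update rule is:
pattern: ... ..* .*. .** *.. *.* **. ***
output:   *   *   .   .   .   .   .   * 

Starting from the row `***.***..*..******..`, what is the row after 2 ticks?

**...*..*..*.****..*
*..**..*..*...**..*.

*..**..*..*...**..*.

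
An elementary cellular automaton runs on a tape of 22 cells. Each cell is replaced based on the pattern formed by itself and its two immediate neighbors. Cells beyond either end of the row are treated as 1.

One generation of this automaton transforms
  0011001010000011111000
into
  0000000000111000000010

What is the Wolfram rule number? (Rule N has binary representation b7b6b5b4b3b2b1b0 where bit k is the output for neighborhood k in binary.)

position 15: 111 → 0  (bit 7 = 0)
position 3: 110 → 0  (bit 6 = 0)
position 7: 101 → 0  (bit 5 = 0)
position 0: 100 → 0  (bit 4 = 0)
position 2: 011 → 0  (bit 3 = 0)
position 6: 010 → 0  (bit 2 = 0)
position 1: 001 → 0  (bit 1 = 0)
position 10: 000 → 1  (bit 0 = 1)
bits b7..b0 = 00000001 = 1

1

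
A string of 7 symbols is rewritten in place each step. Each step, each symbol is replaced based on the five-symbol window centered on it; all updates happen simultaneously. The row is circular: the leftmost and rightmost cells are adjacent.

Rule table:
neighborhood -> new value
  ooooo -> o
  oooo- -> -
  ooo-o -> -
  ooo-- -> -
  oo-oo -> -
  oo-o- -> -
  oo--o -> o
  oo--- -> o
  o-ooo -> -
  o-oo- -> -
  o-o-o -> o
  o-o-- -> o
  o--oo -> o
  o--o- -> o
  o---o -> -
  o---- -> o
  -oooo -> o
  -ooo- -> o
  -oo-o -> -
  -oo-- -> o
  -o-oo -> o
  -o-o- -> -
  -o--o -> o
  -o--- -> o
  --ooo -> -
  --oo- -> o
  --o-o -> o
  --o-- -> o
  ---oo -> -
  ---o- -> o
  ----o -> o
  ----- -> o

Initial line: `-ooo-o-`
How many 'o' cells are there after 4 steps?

step 1: o-o--oo
step 2: --ooo-o
step 3: oo-o--o
step 4: o--ooo-
count of o: 4

4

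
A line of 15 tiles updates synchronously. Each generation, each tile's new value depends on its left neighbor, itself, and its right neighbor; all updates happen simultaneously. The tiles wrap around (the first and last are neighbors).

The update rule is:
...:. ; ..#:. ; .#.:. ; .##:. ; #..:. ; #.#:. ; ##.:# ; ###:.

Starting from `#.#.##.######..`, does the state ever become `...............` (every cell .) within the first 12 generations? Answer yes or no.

generation 1: .....#......#..
generation 2: ...............
all cells are . at generation 2

yes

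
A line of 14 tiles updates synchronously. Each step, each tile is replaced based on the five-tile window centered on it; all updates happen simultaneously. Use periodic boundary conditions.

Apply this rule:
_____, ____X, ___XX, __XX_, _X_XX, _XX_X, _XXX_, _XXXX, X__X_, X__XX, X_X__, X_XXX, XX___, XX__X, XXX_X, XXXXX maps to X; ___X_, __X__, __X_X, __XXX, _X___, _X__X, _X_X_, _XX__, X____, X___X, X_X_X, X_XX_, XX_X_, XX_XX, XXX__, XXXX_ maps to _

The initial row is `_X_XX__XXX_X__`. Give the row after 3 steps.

step 1: __X__XX_XX_X__
step 2: X___XXX__X_X__
step 3: ___X_X_XX__X_X

___X_X_XX__X_X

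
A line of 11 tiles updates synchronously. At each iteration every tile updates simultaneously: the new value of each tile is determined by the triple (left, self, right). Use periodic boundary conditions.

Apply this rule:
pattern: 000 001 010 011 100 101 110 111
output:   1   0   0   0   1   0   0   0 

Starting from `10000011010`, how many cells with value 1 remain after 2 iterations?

6

01111000000
00000111111
count of 1: 6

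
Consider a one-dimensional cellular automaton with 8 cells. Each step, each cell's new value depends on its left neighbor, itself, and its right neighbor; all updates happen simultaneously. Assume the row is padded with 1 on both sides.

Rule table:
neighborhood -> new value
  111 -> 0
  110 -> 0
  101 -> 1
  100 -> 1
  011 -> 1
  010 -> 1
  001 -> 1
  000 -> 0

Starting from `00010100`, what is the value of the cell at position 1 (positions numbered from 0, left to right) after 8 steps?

step 1: 10111111
step 2: 01100000
step 3: 11010001
step 4: 00111011
step 5: 11100110
step 6: 00011101
step 7: 10110011
step 8: 01101110
position 1 holds 1

1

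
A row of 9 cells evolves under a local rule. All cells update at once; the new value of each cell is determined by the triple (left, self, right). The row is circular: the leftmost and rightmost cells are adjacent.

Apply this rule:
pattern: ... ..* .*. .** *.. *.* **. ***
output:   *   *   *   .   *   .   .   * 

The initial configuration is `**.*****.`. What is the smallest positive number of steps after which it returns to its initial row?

4

....***..
****.*.**
***..*..*
**.*****.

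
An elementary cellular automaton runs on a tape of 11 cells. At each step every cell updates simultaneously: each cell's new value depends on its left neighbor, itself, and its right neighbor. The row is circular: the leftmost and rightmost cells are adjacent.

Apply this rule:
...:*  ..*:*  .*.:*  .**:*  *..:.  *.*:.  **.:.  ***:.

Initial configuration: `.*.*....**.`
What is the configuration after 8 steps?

*....**..*.

**.*.****..
*..*.*....*
..**.*.****
.**..*.*...
**..**.*.**
...**..*.*.
****..**.*.
*....**..*.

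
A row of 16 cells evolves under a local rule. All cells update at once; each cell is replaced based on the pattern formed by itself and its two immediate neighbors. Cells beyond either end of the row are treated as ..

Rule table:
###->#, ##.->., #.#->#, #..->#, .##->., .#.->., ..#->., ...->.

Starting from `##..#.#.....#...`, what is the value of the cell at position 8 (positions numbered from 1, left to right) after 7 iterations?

..#..#.#.....#..
...#..#.#.....#.
....#..#.#.....#
.....#..#.#.....
......#..#.#....
.......#..#.#...
........#..#.#..
position 8 holds .

.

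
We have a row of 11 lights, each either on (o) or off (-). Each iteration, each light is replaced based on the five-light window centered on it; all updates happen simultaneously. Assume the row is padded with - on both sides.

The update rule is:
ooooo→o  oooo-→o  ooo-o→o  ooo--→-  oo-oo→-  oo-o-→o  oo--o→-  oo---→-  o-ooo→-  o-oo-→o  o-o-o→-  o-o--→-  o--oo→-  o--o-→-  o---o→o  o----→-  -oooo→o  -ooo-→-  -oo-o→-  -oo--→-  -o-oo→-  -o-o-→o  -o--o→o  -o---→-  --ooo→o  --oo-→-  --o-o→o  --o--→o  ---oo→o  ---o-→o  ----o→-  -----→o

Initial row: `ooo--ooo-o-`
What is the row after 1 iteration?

o----o-oo--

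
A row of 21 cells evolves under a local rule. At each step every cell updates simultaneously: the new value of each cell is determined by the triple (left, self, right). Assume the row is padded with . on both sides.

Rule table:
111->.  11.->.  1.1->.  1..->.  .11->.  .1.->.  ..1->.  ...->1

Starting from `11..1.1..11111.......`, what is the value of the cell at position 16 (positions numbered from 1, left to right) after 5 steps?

1

step 1: ...............111111
step 2: 11111111111111.......
step 3: ...............111111  (repeats step 1; period 2)
step 5: ...............111111
position 16 holds 1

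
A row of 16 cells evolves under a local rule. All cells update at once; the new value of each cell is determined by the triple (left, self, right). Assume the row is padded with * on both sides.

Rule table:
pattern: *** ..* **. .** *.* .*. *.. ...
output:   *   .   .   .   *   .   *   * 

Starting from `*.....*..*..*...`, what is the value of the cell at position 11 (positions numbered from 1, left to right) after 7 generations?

generation 1: .****..*..*..**.
generation 2: *.**.*..*..*...*
generation 3: .*..*.*..*..**..
generation 4: *.*..*.*..*...*.
generation 5: .*.*..*.*..**..*
generation 6: *.*.*..*.*...*..
generation 7: .*.*.*..*.**..*.
position 11 holds *

*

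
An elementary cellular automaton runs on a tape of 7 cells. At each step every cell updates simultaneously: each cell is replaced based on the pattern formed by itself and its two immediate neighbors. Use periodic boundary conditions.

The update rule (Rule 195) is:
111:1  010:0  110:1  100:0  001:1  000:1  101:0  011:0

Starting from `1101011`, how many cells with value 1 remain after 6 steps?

5

step 1: 1100001
step 2: 1101110
step 3: 0100110
step 4: 1001010
step 5: 0010000
step 6: 1100111
count of 1: 5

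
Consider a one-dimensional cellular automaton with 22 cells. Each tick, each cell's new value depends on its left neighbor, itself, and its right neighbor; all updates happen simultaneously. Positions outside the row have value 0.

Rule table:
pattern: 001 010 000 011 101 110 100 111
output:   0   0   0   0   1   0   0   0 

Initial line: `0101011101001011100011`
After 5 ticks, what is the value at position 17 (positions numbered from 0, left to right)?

tick 1: 0010100010000100000000
tick 2: 0001000000000000000000
tick 3: 0000000000000000000000
tick 4: 0000000000000000000000  (fixed point — unchanged through tick 5)
position 17 holds 0

0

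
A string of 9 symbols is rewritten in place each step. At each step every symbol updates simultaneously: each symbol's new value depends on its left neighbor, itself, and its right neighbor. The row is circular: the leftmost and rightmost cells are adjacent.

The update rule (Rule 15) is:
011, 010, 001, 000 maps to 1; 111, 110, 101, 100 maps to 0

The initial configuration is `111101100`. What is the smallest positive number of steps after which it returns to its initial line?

100001001
001111011
011000010
110011110
100110000
101100111
001001100
111011001
000010011
011110110
110000100
100111101
001100001
011001111
010011000
110110011
000100110
111101100

18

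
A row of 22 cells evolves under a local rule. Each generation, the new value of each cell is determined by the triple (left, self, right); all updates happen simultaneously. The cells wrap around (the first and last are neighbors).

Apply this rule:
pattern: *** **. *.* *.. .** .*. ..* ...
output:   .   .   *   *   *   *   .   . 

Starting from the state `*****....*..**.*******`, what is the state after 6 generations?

.....*...**.*.**......
.....**..*.****.*.....
.....*.*.***...***....
.....*****..*..*..*...
.....*....*.**.**.**..
.....**...***.**.**.*.

.....**...***.**.**.*.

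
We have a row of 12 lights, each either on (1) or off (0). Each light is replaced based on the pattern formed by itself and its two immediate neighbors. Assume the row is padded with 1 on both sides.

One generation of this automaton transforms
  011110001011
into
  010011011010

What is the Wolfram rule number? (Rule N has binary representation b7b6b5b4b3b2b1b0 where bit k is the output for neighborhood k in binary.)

94

position 2: 111 → 0  (bit 7 = 0)
position 4: 110 → 1  (bit 6 = 1)
position 0: 101 → 0  (bit 5 = 0)
position 5: 100 → 1  (bit 4 = 1)
position 1: 011 → 1  (bit 3 = 1)
position 8: 010 → 1  (bit 2 = 1)
position 7: 001 → 1  (bit 1 = 1)
position 6: 000 → 0  (bit 0 = 0)
bits b7..b0 = 01011110 = 94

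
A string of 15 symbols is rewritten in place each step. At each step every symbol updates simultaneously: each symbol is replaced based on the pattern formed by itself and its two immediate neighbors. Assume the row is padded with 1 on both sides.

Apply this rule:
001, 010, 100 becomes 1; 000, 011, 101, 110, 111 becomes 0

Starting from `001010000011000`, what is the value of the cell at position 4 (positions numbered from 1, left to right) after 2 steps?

step 1: 111011000100101
step 2: 000000101111100
position 4 holds 0

0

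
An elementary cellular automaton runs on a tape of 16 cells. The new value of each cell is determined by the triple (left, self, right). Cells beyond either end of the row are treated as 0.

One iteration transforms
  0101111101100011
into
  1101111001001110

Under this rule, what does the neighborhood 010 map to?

1

At position 1 the neighborhood is 010; the next row has 1 there.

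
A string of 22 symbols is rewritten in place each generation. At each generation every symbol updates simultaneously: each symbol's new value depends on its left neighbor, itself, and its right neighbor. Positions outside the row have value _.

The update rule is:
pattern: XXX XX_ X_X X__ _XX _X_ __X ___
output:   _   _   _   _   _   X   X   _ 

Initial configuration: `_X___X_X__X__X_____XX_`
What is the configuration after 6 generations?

___X_________XX_______

XX__XX_X_XX_XX____X___
___X___X_________XX___
__XX__XX________X_____
_X___X_________XX_____
XX__XX________X_______
___X_________XX_______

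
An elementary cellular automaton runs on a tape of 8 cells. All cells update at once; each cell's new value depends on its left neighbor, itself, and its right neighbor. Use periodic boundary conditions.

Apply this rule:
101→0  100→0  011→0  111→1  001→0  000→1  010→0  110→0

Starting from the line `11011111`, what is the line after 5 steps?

01110010

10001111
00100111
00000010
11111000
01110010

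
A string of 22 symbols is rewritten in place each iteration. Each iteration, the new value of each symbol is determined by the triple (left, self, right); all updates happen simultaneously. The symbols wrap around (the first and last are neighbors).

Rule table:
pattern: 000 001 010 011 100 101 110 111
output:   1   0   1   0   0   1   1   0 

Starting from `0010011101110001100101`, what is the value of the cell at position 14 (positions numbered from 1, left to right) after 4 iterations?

0010000110010100100111
0010110010011100100001
0011010010000100101101
0001110010110100110111
position 14 holds 1

1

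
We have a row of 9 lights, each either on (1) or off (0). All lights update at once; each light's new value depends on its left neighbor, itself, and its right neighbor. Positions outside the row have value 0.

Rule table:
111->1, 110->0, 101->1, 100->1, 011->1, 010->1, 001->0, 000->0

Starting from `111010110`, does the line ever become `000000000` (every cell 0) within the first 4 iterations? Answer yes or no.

no

110111101
101111011
111110110
111101101
iteration 4 is 111101101, still not uniform 0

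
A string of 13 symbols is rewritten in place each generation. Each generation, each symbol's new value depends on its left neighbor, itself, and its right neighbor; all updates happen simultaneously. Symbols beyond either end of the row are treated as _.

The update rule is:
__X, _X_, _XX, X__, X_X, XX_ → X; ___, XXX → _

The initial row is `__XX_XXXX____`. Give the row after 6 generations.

generation 1: _XXXXX__XX___
generation 2: XX___XXXXXX__
generation 3: XXX_XX____XX_
generation 4: X_XXXXX__XXXX
generation 5: XXX___XXXX__X
generation 6: X_XX_XX__XXXX

X_XX_XX__XXXX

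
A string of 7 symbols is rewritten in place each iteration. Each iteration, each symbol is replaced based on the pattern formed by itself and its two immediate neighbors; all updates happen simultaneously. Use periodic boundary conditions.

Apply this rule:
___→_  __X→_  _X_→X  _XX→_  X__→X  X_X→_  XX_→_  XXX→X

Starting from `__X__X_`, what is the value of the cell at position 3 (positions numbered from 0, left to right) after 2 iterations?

__XX_XX
X______
position 3 holds _

_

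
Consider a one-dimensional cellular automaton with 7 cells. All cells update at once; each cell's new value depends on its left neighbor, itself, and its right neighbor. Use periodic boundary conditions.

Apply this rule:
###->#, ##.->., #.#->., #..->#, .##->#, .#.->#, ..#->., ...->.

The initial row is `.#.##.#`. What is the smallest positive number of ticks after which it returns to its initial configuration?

.#.#..#
.#.##.#

2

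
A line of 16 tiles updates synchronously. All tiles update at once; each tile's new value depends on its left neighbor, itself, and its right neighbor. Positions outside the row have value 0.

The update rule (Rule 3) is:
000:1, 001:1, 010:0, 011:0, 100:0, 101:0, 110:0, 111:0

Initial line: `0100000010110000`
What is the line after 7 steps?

1001111100000111
0010000001111000
1100111110000011
0001000000111100
1110011111000001
0000100000011110
1111001111100000

1111001111100000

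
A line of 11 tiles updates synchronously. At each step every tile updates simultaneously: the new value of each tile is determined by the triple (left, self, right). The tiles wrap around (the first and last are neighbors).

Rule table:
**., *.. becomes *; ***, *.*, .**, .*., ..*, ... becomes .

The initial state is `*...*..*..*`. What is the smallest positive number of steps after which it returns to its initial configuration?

**...*..*..
.**...*..*.
..**...*..*
*..**...*..
.*..**...*.
..*..**...*
*..*..**...
.*..*..**..
..*..*..**.
...*..*..**
*...*..*..*

11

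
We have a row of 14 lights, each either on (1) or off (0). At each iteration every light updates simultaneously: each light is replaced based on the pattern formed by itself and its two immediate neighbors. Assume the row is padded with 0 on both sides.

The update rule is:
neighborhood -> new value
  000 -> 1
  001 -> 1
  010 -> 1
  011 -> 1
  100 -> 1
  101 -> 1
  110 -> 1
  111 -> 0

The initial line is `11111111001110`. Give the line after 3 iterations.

10000001111001

iteration 1: 10000001111011
iteration 2: 11111111001111
iteration 3: 10000001111001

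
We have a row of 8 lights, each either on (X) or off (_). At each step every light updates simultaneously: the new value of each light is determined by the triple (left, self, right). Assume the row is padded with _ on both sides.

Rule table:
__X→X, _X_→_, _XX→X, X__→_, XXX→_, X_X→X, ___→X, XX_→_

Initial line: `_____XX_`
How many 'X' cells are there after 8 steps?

XXXXXX__
X______X
__XXXXX_
XXX_____
X___XXXX
__XXX___
XXX___XX
X___XXX_
count of X: 4

4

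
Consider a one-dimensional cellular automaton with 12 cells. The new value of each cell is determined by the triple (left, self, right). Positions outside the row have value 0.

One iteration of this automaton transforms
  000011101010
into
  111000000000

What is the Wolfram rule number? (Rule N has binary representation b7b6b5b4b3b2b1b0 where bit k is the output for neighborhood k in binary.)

1

position 5: 111 → 0  (bit 7 = 0)
position 6: 110 → 0  (bit 6 = 0)
position 7: 101 → 0  (bit 5 = 0)
position 11: 100 → 0  (bit 4 = 0)
position 4: 011 → 0  (bit 3 = 0)
position 8: 010 → 0  (bit 2 = 0)
position 3: 001 → 0  (bit 1 = 0)
position 0: 000 → 1  (bit 0 = 1)
bits b7..b0 = 00000001 = 1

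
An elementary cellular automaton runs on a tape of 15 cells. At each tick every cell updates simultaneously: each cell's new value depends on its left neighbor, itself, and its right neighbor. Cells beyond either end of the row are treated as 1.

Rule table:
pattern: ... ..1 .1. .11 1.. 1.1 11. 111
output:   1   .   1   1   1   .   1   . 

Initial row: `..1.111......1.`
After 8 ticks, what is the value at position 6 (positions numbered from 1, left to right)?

1.1.1.111111.1.
1.1.1.1....1.1.
1.1.1.1111.1.1.
1.1.1.1..1.1.1.
1.1.1.11.1.1.1.
1.1.1.11.1.1.1.  (fixed point — unchanged through tick 8)
position 6 holds .

.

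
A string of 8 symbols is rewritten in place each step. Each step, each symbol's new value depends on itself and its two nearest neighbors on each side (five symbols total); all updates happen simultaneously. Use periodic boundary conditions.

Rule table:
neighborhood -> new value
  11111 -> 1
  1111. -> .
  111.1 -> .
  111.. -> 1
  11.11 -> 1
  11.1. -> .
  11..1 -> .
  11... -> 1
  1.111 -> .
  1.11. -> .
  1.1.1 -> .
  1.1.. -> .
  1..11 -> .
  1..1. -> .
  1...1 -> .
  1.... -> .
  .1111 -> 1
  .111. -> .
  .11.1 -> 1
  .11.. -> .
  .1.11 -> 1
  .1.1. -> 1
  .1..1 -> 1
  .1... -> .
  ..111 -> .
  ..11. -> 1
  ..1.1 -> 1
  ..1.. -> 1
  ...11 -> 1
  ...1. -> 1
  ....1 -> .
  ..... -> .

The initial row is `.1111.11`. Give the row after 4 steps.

.11.1..1

1.1..1.1
1..1.11.
.1.11.1.
.11.1..1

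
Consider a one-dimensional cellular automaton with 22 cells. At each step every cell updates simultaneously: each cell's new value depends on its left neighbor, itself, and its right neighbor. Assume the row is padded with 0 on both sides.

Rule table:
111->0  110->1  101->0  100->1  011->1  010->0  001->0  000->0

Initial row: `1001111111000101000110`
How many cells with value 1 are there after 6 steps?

4

0101000001100000100111
0000100001110000010101
0000010001011000000000
0000001000011100000000
0000000100010110000000
0000000010000111000000
count of 1: 4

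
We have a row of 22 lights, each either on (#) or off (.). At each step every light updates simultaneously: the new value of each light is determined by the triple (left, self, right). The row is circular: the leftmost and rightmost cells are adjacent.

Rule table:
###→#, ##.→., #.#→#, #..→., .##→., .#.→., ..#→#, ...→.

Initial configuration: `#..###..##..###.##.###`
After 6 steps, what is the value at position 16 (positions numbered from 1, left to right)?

#

..#.#..#...#.#.#..#.##
.#.#..#...#.#.#..#.#..
#.#..#...#.#.#..#.#...
.#..#...#.#.#..#.#...#
#..#...#.#.#..#.#...#.
..#...#.#.#..#.#...#.#
position 16 holds #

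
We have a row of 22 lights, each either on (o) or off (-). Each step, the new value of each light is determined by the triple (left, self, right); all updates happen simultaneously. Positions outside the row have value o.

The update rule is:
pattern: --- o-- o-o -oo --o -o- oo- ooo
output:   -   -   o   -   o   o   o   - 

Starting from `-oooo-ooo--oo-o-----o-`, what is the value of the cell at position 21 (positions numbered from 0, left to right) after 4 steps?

o---oo--o-o-ooo----ooo
o--o-o-ooooo--o---o---
o-ooooo----o-oo--oo--o
oo----o---ooo-o-o-o-o-
position 21 holds -

-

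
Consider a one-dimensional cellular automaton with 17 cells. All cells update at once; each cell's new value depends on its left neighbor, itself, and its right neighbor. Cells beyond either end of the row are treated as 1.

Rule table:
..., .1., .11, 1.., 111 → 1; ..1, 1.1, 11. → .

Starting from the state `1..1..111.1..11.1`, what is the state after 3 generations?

.1.11.1.1.11.1..1

generation 1: .1.11.11..11.1..1
generation 2: .1.1..1.1.1..11.1
generation 3: .1.11.1.1.11.1..1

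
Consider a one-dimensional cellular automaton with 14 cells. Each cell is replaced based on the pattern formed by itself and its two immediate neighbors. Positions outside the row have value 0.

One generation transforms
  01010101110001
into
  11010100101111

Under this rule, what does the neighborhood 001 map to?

At position 0 the neighborhood is 001; the next row has 1 there.

1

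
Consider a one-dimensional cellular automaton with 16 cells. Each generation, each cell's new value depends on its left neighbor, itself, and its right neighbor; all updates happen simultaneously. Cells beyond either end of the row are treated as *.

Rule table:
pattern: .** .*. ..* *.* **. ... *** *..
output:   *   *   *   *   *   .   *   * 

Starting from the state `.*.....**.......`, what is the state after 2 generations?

***...****.....*
****.******...**

****.******...**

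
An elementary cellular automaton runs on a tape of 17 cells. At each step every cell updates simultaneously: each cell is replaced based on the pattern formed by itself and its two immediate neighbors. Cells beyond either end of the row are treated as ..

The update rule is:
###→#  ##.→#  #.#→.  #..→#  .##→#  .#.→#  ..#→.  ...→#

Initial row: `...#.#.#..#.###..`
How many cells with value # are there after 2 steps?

12

##.#.#.##.#.#####
##.#.#.##.#.#####
count of #: 12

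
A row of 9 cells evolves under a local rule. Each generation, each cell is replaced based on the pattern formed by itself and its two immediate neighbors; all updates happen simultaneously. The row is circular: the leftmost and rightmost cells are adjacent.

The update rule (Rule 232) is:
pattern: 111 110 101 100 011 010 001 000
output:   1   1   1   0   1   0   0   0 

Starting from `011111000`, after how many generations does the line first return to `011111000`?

1

011111000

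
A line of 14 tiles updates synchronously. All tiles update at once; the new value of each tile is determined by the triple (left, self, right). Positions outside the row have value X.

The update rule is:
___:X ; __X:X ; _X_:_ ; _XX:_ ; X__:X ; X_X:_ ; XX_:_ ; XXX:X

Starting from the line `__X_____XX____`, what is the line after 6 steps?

X___X___XX_XXX

XX_XXXXX__XXXX
X___XXX_XX_XXX
_XXX_X______XX
__X___XXXXXX_X
XX_XXX_XXXX___
X___X___XX_XXX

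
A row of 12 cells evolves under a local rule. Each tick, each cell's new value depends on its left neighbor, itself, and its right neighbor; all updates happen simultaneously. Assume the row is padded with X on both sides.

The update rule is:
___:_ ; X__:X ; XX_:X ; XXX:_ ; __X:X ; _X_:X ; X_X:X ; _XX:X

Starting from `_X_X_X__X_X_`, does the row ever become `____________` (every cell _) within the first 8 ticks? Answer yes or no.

yes

tick 1: XXXXXXXXXXXX
tick 2: ____________
all cells are _ at tick 2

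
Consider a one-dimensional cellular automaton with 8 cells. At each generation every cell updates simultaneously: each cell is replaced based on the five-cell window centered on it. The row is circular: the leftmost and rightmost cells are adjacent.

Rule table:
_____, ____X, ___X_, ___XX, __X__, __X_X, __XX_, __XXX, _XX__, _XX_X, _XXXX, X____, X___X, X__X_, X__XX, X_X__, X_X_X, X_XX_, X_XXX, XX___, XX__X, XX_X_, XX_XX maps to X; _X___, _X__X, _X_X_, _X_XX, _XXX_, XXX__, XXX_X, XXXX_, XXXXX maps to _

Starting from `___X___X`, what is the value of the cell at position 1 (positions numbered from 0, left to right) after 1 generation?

generation 1: _XXX_XXX
position 1 holds X

X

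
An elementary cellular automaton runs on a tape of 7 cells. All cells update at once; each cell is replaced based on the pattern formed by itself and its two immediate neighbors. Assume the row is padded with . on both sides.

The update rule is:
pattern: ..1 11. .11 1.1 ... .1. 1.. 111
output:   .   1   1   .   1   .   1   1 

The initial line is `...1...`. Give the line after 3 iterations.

iteration 1: 11..111
iteration 2: 111.111
iteration 3: 111.111

111.111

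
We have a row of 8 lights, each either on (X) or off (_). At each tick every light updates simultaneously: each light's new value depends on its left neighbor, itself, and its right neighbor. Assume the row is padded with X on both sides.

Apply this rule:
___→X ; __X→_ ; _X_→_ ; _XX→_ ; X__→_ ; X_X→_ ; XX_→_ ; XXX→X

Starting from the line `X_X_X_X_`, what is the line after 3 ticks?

________
_XXXXXX_
__XXXX__

__XXXX__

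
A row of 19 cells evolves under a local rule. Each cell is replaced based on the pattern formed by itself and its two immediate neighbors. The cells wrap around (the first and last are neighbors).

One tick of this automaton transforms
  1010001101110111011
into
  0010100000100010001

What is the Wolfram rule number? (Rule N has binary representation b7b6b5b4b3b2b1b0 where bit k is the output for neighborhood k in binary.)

position 10: 111 → 1  (bit 7 = 1)
position 0: 110 → 0  (bit 6 = 0)
position 1: 101 → 0  (bit 5 = 0)
position 3: 100 → 0  (bit 4 = 0)
position 6: 011 → 0  (bit 3 = 0)
position 2: 010 → 1  (bit 2 = 1)
position 5: 001 → 0  (bit 1 = 0)
position 4: 000 → 1  (bit 0 = 1)
bits b7..b0 = 10000101 = 133

133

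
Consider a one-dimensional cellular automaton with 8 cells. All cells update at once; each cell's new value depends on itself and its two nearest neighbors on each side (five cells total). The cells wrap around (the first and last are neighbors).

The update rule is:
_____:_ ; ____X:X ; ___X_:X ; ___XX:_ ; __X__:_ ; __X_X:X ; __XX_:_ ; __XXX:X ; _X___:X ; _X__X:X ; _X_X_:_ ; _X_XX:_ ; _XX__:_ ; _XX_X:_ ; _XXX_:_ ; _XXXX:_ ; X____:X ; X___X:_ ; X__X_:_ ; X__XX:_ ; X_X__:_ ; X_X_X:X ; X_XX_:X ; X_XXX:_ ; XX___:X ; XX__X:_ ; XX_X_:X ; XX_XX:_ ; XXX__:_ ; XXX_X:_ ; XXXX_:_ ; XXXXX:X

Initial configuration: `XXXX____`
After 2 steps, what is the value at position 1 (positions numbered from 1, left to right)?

_

X___XXX_
_X__X__X
position 1 holds _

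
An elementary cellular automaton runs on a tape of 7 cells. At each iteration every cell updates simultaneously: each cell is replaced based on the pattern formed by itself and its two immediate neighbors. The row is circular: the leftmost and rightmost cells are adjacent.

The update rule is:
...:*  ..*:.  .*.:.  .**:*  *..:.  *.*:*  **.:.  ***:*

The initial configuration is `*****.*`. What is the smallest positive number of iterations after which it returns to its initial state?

7

iteration 1: ****.**
iteration 2: ***.***
iteration 3: **.****
iteration 4: *.*****
iteration 5: .******
iteration 6: ******.
iteration 7: *****.*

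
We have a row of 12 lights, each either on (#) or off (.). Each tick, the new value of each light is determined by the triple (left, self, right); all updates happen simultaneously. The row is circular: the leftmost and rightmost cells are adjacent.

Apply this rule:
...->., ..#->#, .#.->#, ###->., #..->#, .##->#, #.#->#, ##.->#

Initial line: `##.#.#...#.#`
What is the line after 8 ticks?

.##..##.....

.######.####
##....###..#
.##..##.####
#########..#
........####
#......##..#
##....######
.##..##.....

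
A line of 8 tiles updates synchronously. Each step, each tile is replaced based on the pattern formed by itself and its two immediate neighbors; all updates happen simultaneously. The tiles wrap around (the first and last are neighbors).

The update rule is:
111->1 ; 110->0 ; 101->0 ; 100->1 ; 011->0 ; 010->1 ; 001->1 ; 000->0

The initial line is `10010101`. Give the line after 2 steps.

01110100
10100110

10100110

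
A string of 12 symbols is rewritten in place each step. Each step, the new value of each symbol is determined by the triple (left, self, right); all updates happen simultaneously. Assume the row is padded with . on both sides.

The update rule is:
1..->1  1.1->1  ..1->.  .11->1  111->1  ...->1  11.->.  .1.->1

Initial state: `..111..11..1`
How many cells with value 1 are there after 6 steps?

step 1: 1.11.1.1.1.1
step 2: 111.11111111
step 3: 11.11111111.
step 4: 1.11111111.1
step 5: 111111111.11
step 6: 11111111.11.
count of 1: 10

10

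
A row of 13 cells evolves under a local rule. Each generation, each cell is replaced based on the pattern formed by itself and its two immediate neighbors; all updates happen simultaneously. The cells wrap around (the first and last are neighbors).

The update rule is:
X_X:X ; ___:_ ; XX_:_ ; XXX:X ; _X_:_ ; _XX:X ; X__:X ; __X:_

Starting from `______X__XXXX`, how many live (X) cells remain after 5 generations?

generation 1: X______X_XXX_
generation 2: _X______XXX_X
generation 3: X_X_____XX_X_
generation 4: _X_X____X_X_X
generation 5: X_X_X____X_X_
count of X: 5

5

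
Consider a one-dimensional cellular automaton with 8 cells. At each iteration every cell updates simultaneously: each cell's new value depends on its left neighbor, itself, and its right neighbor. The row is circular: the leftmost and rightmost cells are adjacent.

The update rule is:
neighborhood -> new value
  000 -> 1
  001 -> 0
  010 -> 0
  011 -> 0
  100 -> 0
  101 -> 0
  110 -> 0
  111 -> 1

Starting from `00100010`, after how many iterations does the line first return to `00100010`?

10001000
00100010

2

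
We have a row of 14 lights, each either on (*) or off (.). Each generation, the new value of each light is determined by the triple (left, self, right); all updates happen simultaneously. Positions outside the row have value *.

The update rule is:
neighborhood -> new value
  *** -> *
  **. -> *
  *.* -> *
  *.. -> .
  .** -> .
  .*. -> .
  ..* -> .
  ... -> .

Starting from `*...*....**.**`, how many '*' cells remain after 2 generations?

*.........**.*
*..........**.
count of *: 3

3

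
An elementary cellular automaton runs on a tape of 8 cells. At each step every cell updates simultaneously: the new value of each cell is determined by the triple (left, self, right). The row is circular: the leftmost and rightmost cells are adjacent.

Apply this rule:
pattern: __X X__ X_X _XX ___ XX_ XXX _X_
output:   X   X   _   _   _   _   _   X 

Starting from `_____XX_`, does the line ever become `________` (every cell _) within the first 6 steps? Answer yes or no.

no

____X__X
X__XXXXX
_XX_____
X__X____
XXXXX__X
_____XX_
step 6 is _____XX_, still not uniform _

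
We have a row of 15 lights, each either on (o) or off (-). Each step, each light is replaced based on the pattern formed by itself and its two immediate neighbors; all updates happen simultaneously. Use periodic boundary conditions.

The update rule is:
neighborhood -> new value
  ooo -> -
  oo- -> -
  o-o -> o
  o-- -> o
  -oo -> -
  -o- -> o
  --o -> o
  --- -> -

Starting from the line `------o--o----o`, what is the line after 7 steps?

o----oooooo--oo
-o--o------oo--
oooooo----o--o-
------o--oooooo
o----oooo------
oo--o----o----o
--oooo--ooo--o-

--oooo--ooo--o-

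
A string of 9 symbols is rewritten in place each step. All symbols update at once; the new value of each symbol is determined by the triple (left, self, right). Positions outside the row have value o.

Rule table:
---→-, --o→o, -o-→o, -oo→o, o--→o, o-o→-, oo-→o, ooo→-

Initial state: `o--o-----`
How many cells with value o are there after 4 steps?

6

step 1: ooooo---o
step 2: ----oo-oo
step 3: o--ooo-o-
step 4: oooo-o-o-
count of o: 6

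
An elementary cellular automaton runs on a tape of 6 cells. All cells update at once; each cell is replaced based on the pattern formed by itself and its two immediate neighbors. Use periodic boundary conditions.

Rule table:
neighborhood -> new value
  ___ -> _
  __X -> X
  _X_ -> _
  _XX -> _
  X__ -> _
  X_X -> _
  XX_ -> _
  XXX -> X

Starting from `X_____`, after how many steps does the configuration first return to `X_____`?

step 1: _____X
step 2: ____X_
step 3: ___X__
step 4: __X___
step 5: _X____
step 6: X_____

6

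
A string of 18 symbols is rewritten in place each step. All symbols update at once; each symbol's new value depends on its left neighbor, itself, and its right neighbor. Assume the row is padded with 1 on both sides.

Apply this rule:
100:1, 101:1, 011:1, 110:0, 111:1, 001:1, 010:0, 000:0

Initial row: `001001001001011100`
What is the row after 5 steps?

110110110110111011
101101101101110111
011011011011101111
110110110111011111
101101101110111111

101101101110111111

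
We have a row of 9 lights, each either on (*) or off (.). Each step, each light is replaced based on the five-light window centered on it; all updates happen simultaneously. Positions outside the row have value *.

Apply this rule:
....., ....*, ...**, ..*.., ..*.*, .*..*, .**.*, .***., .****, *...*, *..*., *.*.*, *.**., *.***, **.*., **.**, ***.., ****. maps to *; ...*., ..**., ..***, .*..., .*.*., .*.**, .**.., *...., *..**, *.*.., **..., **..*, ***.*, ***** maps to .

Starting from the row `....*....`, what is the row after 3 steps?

**..***..

..*.*..**
.**..*..*
**..***..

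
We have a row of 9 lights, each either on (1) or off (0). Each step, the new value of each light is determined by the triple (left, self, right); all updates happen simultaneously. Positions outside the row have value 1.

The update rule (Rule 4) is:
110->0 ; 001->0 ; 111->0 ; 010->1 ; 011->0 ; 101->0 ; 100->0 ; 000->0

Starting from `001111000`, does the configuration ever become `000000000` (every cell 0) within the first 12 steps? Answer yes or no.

yes

step 1: 000000000
all cells are 0 at step 1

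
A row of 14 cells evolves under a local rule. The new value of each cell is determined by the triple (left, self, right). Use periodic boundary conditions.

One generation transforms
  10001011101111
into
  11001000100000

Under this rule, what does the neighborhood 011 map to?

At position 6 the neighborhood is 011; the next row has 0 there.

0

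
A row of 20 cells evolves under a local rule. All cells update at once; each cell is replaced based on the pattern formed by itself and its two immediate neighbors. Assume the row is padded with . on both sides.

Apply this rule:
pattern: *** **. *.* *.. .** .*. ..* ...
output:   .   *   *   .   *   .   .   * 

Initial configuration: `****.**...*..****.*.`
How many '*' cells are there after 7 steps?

*..****.*....*..**..
...*..**..**....**.*
**....**..**.**.***.
**.**.**..*******.*.
********..*.....**..
*......*....***.**.*
..****...**.*.*****.
count of *: 12

12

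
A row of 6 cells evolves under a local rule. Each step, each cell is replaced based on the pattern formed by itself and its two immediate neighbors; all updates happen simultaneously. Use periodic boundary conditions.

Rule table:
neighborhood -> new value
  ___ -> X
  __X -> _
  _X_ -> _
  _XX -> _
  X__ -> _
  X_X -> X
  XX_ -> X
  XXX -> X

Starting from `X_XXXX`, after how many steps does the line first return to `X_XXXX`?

6

XX_XXX
XXX_XX
XXXX_X
XXXXX_
_XXXXX
X_XXXX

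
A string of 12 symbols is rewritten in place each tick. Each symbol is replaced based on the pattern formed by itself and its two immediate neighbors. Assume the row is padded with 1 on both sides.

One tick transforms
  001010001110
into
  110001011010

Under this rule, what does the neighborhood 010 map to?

At position 2 the neighborhood is 010; the next row has 0 there.

0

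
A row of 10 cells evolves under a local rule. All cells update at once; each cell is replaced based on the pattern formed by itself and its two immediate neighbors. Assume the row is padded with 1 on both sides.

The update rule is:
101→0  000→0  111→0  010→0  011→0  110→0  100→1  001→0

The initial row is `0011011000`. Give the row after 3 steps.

0010000000

step 1: 1000000100
step 2: 0100000010
step 3: 0010000000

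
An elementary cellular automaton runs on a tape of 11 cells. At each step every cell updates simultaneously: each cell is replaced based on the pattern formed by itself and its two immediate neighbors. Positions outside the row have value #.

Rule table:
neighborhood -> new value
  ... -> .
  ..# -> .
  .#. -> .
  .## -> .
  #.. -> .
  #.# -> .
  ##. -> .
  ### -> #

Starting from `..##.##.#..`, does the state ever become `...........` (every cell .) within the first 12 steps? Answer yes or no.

...........
all cells are . at step 1

yes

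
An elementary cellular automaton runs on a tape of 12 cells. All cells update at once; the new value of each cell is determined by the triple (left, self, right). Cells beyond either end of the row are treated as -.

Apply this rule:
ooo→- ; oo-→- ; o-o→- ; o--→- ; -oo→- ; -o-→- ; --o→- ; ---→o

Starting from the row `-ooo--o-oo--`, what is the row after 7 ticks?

-----------o

tick 1: -----------o
tick 2: oooooooooo--
tick 3: -----------o  (repeats tick 1; period 2)
tick 7: -----------o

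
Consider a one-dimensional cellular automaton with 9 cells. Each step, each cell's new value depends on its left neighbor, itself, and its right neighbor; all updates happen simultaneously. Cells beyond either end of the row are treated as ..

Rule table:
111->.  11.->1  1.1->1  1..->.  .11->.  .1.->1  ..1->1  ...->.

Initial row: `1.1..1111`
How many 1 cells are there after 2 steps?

step 1: 111.1...1
step 2: ..111..11
count of 1: 5

5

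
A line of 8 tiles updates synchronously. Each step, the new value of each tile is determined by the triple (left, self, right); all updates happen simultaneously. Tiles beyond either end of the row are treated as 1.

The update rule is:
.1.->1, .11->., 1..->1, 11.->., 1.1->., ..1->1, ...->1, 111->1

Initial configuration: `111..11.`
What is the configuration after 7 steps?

step 1: 11.11...
step 2: 1....111
step 3: .1111.11
step 4: ..11...1
step 5: 11..111.
step 6: 1.11.1..
step 7: .....111

.....111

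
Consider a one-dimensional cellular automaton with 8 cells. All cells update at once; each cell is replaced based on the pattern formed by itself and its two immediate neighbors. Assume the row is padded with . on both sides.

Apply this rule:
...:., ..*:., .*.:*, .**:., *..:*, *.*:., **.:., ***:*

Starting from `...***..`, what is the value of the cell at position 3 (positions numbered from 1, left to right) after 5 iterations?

....*.*.
....*.**
....*...
....**..
......*.
position 3 holds .

.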